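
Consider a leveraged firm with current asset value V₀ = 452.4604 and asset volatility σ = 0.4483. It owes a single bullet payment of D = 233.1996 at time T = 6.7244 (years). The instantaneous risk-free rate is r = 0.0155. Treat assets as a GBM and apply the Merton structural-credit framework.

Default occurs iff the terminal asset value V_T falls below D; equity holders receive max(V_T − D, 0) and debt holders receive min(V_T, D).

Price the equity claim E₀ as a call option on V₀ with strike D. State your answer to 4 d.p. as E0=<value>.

E0=292.2785

d₁ = [ln(V₀/D) + (r + σ²/2)T] / (σ√T)
   = [ln(452.4604/233.1996) + (0.0155 + 0.5·0.4483²)·6.7244] / (0.4483·√6.7244)
   = [0.662806 + 0.779939] / 1.162507 = 1.241063
d₂ = d₁ − σ√T = 1.241063 − 1.162507 = 0.078557
N(d₁) = 0.892709,  N(d₂) = 0.531307,  e^(−rT) = 0.901020
E₀ = V₀·N(d₁) − D·e^(−rT)·N(d₂)
   = 452.4604·0.892709 − 233.1996·0.901020·0.531307 = 292.278467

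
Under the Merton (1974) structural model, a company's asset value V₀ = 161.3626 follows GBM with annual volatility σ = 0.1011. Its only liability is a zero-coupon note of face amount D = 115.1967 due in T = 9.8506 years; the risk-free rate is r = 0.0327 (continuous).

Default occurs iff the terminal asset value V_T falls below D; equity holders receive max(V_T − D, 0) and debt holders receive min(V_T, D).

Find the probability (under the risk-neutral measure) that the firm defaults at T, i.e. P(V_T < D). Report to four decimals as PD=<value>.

d₁ = [ln(V₀/D) + (r + σ²/2)T] / (σ√T)
   = [ln(161.3626/115.1967) + (0.0327 + 0.5·0.1011²)·9.8506] / (0.1011·√9.8506)
   = [0.337013 + 0.372457] / 0.317309 = 2.235896
d₂ = d₁ − σ√T = 2.235896 − 0.317309 = 1.918587
risk-neutral PD = N(−d₂) = N(-1.918587) = 0.027518

PD=0.0275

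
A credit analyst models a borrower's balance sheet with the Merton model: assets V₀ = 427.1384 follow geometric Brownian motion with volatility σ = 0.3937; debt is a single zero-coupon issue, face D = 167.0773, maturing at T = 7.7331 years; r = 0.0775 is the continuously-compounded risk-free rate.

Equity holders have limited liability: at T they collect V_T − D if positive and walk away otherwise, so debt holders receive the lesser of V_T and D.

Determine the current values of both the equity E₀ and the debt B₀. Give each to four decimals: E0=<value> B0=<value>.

E0=342.4571 B0=84.6813

d₁ = [ln(V₀/D) + (r + σ²/2)T] / (σ√T)
   = [ln(427.1384/167.0773) + (0.0775 + 0.5·0.3937²)·7.7331] / (0.3937·√7.7331)
   = [0.938652 + 1.198629] / 1.094819 = 1.952178
d₂ = d₁ − σ√T = 1.952178 − 1.094819 = 0.857359
N(d₁) = 0.974541,  N(d₂) = 0.804377,  e^(−rT) = 0.549188
E₀ = V₀·N(d₁) − D·e^(−rT)·N(d₂)
   = 427.1384·0.974541 − 167.0773·0.549188·0.804377 = 342.457059
B₀ = V₀ − E₀ = 427.1384 − 342.457059 = 84.681341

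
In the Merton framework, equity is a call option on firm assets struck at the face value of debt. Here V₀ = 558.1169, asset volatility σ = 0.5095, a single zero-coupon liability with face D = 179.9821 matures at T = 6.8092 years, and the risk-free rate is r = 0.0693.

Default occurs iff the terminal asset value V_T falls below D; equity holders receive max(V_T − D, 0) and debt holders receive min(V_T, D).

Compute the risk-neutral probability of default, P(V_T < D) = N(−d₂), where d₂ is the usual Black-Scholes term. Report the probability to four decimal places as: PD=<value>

d₁ = [ln(V₀/D) + (r + σ²/2)T] / (σ√T)
   = [ln(558.1169/179.9821) + (0.0693 + 0.5·0.5095²)·6.8092] / (0.5095·√6.8092)
   = [1.131711 + 1.355679] / 1.329512 = 1.870904
d₂ = d₁ − σ√T = 1.870904 − 1.329512 = 0.541392
risk-neutral PD = N(−d₂) = N(-0.541392) = 0.294119

PD=0.2941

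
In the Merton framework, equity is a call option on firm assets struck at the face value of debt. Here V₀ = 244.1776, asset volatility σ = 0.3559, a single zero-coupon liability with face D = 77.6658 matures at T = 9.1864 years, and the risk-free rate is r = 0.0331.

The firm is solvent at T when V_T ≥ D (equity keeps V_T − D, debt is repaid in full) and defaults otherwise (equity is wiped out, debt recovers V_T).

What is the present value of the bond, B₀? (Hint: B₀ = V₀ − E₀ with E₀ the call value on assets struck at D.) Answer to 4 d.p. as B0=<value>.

B0=52.5227

d₁ = [ln(V₀/D) + (r + σ²/2)T] / (σ√T)
   = [ln(244.1776/77.6658) + (0.0331 + 0.5·0.3559²)·9.1864] / (0.3559·√9.1864)
   = [1.145481 + 0.885867] / 1.078700 = 1.883144
d₂ = d₁ − σ√T = 1.883144 − 1.078700 = 0.804444
N(d₁) = 0.970160,  N(d₂) = 0.789430,  e^(−rT) = 0.737809
E₀ = V₀·N(d₁) − D·e^(−rT)·N(d₂)
   = 244.1776·0.970160 − 77.6658·0.737809·0.789430 = 191.654899
B₀ = V₀ − E₀ = 244.1776 − 191.654899 = 52.522701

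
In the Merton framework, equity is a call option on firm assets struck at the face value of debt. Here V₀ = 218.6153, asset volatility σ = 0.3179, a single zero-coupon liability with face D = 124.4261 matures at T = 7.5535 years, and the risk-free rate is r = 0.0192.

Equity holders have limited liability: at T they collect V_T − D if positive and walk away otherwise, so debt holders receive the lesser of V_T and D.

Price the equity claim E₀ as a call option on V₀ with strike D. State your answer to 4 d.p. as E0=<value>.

E0=125.9207

d₁ = [ln(V₀/D) + (r + σ²/2)T] / (σ√T)
   = [ln(218.6153/124.4261) + (0.0192 + 0.5·0.3179²)·7.5535] / (0.3179·√7.5535)
   = [0.563602 + 0.526707] / 0.873705 = 1.247915
d₂ = d₁ − σ√T = 1.247915 − 0.873705 = 0.374210
N(d₁) = 0.893969,  N(d₂) = 0.645876,  e^(−rT) = 0.864999
E₀ = V₀·N(d₁) − D·e^(−rT)·N(d₂)
   = 218.6153·0.893969 − 124.4261·0.864999·0.645876 = 125.920656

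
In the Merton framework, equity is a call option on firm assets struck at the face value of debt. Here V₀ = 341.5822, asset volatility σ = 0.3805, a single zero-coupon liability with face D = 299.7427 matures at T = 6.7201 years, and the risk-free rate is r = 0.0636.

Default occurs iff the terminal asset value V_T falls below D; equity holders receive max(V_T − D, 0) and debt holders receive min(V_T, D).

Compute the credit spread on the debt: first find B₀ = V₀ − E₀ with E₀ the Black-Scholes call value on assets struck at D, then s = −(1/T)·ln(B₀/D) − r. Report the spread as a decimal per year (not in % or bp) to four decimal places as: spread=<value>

spread=0.0366

d₁ = [ln(V₀/D) + (r + σ²/2)T] / (σ√T)
   = [ln(341.5822/299.7427) + (0.0636 + 0.5·0.3805²)·6.7201] / (0.3805·√6.7201)
   = [0.130664 + 0.913867] / 0.986376 = 1.058958
d₂ = d₁ − σ√T = 1.058958 − 0.986376 = 0.072582
N(d₁) = 0.855191,  N(d₂) = 0.528931,  e^(−rT) = 0.652204
E₀ = V₀·N(d₁) − D·e^(−rT)·N(d₂)
   = 341.5822·0.855191 − 299.7427·0.652204·0.528931 = 188.715483
B₀ = V₀ − E₀ = 341.5822 − 188.715483 = 152.866717
spread = −(1/T)·ln(B₀/D) − r = −(1/6.7201)·ln(152.866717/299.7427) − 0.0636 = 0.03660060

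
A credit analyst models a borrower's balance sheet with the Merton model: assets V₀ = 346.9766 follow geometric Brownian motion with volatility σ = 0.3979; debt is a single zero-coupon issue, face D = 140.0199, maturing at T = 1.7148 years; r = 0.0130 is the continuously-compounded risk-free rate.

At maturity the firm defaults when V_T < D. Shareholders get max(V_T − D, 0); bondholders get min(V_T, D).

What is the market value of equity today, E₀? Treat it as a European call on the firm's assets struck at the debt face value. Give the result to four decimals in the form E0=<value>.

E0=211.6867

d₁ = [ln(V₀/D) + (r + σ²/2)T] / (σ√T)
   = [ln(346.9766/140.0199) + (0.0130 + 0.5·0.3979²)·1.7148] / (0.3979·√1.7148)
   = [0.907473 + 0.158040] / 0.521052 = 2.044927
d₂ = d₁ − σ√T = 2.044927 − 0.521052 = 1.523876
N(d₁) = 0.979569,  N(d₂) = 0.936230,  e^(−rT) = 0.977954
E₀ = V₀·N(d₁) − D·e^(−rT)·N(d₂)
   = 346.9766·0.979569 − 140.0199·0.977954·0.936230 = 211.686665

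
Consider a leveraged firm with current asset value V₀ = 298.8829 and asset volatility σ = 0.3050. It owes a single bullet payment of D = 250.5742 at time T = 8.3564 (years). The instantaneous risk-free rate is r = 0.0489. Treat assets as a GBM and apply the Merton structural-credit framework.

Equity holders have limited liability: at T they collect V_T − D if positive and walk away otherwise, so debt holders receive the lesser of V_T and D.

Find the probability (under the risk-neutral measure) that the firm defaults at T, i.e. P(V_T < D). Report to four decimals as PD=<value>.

PD=0.4119

d₁ = [ln(V₀/D) + (r + σ²/2)T] / (σ√T)
   = [ln(298.8829/250.5742) + (0.0489 + 0.5·0.3050²)·8.3564] / (0.3050·√8.3564)
   = [0.176297 + 0.797305] / 0.881677 = 1.104261
d₂ = d₁ − σ√T = 1.104261 − 0.881677 = 0.222585
risk-neutral PD = N(−d₂) = N(-0.222585) = 0.411929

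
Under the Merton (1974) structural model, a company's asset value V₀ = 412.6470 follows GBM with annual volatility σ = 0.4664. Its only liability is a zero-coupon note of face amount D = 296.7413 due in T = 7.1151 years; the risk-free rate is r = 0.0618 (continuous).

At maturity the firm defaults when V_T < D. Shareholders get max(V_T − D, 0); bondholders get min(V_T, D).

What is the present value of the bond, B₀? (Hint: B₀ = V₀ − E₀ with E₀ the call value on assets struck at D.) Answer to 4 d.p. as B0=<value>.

d₁ = [ln(V₀/D) + (r + σ²/2)T] / (σ√T)
   = [ln(412.6470/296.7413) + (0.0618 + 0.5·0.4664²)·7.1151] / (0.4664·√7.1151)
   = [0.329732 + 1.213583] / 1.244082 = 1.240525
d₂ = d₁ − σ√T = 1.240525 − 1.244082 = -0.003557
N(d₁) = 0.892609,  N(d₂) = 0.498581,  e^(−rT) = 0.644221
E₀ = V₀·N(d₁) − D·e^(−rT)·N(d₂)
   = 412.6470·0.892609 − 296.7413·0.644221·0.498581 = 273.020343
B₀ = V₀ − E₀ = 412.6470 − 273.020343 = 139.626657

B0=139.6267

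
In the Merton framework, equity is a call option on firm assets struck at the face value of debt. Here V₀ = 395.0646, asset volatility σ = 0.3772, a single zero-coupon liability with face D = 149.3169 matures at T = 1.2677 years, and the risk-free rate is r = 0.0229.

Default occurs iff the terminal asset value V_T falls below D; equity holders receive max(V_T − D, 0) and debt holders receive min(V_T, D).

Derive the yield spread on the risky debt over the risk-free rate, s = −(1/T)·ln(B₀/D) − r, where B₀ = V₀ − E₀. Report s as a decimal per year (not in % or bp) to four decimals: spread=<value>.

spread=0.0017

d₁ = [ln(V₀/D) + (r + σ²/2)T] / (σ√T)
   = [ln(395.0646/149.3169) + (0.0229 + 0.5·0.3772²)·1.2677] / (0.3772·√1.2677)
   = [0.972978 + 0.119214] / 0.424698 = 2.571695
d₂ = d₁ − σ√T = 2.571695 − 0.424698 = 2.146997
N(d₁) = 0.994940,  N(d₂) = 0.984103,  e^(−rT) = 0.971387
E₀ = V₀·N(d₁) − D·e^(−rT)·N(d₂)
   = 395.0646·0.994940 − 149.3169·0.971387·0.984103 = 250.326774
B₀ = V₀ − E₀ = 395.0646 − 250.326774 = 144.737826
spread = −(1/T)·ln(B₀/D) − r = −(1/1.2677)·ln(144.737826/149.3169) − 0.0229 = 0.00166960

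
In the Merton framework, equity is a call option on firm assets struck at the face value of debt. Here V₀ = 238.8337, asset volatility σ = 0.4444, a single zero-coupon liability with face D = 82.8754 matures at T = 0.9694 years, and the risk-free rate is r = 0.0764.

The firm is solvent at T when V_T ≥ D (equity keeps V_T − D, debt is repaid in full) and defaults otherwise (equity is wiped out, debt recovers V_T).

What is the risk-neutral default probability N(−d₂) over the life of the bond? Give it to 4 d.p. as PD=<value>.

PD=0.0089

d₁ = [ln(V₀/D) + (r + σ²/2)T] / (σ√T)
   = [ln(238.8337/82.8754) + (0.0764 + 0.5·0.4444²)·0.9694] / (0.4444·√0.9694)
   = [1.058429 + 0.169786] / 0.437548 = 2.807043
d₂ = d₁ − σ√T = 2.807043 − 0.437548 = 2.369495
risk-neutral PD = N(−d₂) = N(-2.369495) = 0.008906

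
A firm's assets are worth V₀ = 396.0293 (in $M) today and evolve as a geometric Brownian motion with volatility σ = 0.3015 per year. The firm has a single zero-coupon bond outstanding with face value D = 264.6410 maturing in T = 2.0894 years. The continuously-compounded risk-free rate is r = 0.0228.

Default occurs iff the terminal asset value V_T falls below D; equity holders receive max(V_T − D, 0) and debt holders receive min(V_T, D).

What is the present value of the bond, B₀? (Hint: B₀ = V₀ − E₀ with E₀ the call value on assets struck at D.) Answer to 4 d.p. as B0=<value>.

B0=241.7438

d₁ = [ln(V₀/D) + (r + σ²/2)T] / (σ√T)
   = [ln(396.0293/264.6410) + (0.0228 + 0.5·0.3015²)·2.0894] / (0.3015·√2.0894)
   = [0.403114 + 0.142604] / 0.435811 = 1.252190
d₂ = d₁ − σ√T = 1.252190 − 0.435811 = 0.816379
N(d₁) = 0.894750,  N(d₂) = 0.792858,  e^(−rT) = 0.953479
E₀ = V₀·N(d₁) − D·e^(−rT)·N(d₂)
   = 396.0293·0.894750 − 264.6410·0.953479·0.792858 = 154.285527
B₀ = V₀ − E₀ = 396.0293 − 154.285527 = 241.743773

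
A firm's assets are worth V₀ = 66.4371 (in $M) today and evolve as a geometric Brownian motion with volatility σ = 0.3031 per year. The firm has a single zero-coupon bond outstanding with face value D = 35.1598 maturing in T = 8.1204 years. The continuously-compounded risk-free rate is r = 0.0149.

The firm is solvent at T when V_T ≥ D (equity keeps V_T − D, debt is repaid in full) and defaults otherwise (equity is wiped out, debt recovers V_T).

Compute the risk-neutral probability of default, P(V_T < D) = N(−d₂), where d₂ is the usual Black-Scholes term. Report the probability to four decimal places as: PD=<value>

PD=0.3282

d₁ = [ln(V₀/D) + (r + σ²/2)T] / (σ√T)
   = [ln(66.4371/35.1598) + (0.0149 + 0.5·0.3031²)·8.1204] / (0.3031·√8.1204)
   = [0.636352 + 0.494003] / 0.863723 = 1.308701
d₂ = d₁ − σ√T = 1.308701 − 0.863723 = 0.444977
risk-neutral PD = N(−d₂) = N(-0.444977) = 0.328168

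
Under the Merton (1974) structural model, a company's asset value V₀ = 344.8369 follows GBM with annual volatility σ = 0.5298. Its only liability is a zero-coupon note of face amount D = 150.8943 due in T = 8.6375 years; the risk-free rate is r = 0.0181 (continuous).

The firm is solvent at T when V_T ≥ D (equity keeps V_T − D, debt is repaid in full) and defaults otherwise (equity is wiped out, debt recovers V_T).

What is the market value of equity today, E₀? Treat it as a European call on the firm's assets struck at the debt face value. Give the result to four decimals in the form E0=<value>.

E0=260.5185

d₁ = [ln(V₀/D) + (r + σ²/2)T] / (σ√T)
   = [ln(344.8369/150.8943) + (0.0181 + 0.5·0.5298²)·8.6375] / (0.5298·√8.6375)
   = [0.826492 + 1.368560] / 1.557062 = 1.409739
d₂ = d₁ − σ√T = 1.409739 − 1.557062 = -0.147323
N(d₁) = 0.920692,  N(d₂) = 0.441439,  e^(−rT) = 0.855269
E₀ = V₀·N(d₁) − D·e^(−rT)·N(d₂)
   = 344.8369·0.920692 − 150.8943·0.855269·0.441439 = 260.518483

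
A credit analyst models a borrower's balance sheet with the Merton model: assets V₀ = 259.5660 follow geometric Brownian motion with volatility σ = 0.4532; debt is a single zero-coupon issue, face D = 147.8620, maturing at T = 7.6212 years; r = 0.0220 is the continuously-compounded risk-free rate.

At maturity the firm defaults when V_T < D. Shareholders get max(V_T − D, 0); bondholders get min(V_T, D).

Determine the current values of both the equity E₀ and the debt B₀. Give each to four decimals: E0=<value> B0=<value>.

E0=169.7311 B0=89.8349

d₁ = [ln(V₀/D) + (r + σ²/2)T] / (σ√T)
   = [ln(259.5660/147.8620) + (0.0220 + 0.5·0.4532²)·7.6212] / (0.4532·√7.6212)
   = [0.562732 + 0.950326] / 1.251128 = 1.209356
d₂ = d₁ − σ√T = 1.209356 − 1.251128 = -0.041772
N(d₁) = 0.886737,  N(d₂) = 0.483340,  e^(−rT) = 0.845636
E₀ = V₀·N(d₁) − D·e^(−rT)·N(d₂)
   = 259.5660·0.886737 − 147.8620·0.845636·0.483340 = 169.731127
B₀ = V₀ − E₀ = 259.5660 − 169.731127 = 89.834873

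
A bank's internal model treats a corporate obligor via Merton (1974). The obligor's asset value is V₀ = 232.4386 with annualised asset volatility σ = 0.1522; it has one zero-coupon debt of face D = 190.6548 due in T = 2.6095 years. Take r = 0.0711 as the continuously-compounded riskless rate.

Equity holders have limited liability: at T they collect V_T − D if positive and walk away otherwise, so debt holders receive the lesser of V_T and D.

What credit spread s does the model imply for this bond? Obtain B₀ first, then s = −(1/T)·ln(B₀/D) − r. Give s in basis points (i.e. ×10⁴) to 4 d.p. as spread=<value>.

d₁ = [ln(V₀/D) + (r + σ²/2)T] / (σ√T)
   = [ln(232.4386/190.6548) + (0.0711 + 0.5·0.1522²)·2.6095] / (0.1522·√2.6095)
   = [0.198162 + 0.215760] / 0.245863 = 1.683544
d₂ = d₁ − σ√T = 1.683544 − 0.245863 = 1.437681
N(d₁) = 0.953865,  N(d₂) = 0.924738,  e^(−rT) = 0.830659
E₀ = V₀·N(d₁) − D·e^(−rT)·N(d₂)
   = 232.4386·0.953865 − 190.6548·0.830659·0.924738 = 75.265096
B₀ = V₀ − E₀ = 232.4386 − 75.265096 = 157.173504
spread = −(1/T)·ln(B₀/D) − r = −(1/2.6095)·ln(157.173504/190.6548) − 0.0711 = 0.00290427
in basis points: 0.00290427 × 10⁴ = 29.0427 bp

spread=29.0427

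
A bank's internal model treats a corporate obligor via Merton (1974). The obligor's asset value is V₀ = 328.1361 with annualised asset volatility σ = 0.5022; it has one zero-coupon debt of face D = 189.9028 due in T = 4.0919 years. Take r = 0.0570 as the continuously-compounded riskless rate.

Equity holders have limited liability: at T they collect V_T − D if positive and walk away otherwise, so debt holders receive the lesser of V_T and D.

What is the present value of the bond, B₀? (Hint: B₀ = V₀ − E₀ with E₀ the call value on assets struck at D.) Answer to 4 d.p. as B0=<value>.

B0=123.7659

d₁ = [ln(V₀/D) + (r + σ²/2)T] / (σ√T)
   = [ln(328.1361/189.9028) + (0.0570 + 0.5·0.5022²)·4.0919] / (0.5022·√4.0919)
   = [0.546916 + 0.749237] / 1.015873 = 1.275901
d₂ = d₁ − σ√T = 1.275901 − 1.015873 = 0.260029
N(d₁) = 0.899005,  N(d₂) = 0.602579,  e^(−rT) = 0.791965
E₀ = V₀·N(d₁) − D·e^(−rT)·N(d₂)
   = 328.1361·0.899005 − 189.9028·0.791965·0.602579 = 204.370220
B₀ = V₀ − E₀ = 328.1361 − 204.370220 = 123.765880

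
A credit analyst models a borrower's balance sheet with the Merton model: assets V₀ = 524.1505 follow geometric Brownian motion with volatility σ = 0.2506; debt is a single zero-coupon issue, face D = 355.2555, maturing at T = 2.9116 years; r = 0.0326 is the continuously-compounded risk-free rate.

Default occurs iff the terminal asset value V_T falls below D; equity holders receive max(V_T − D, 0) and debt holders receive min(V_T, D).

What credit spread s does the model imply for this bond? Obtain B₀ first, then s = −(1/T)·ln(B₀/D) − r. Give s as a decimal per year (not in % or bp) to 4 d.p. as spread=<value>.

d₁ = [ln(V₀/D) + (r + σ²/2)T] / (σ√T)
   = [ln(524.1505/355.2555) + (0.0326 + 0.5·0.2506²)·2.9116] / (0.2506·√2.9116)
   = [0.388942 + 0.186343] / 0.427609 = 1.345352
d₂ = d₁ − σ√T = 1.345352 − 0.427609 = 0.917742
N(d₁) = 0.910744,  N(d₂) = 0.820623,  e^(−rT) = 0.909447
E₀ = V₀·N(d₁) − D·e^(−rT)·N(d₂)
   = 524.1505·0.910744 − 355.2555·0.909447·0.820623 = 212.234998
B₀ = V₀ − E₀ = 524.1505 − 212.234998 = 311.915502
spread = −(1/T)·ln(B₀/D) − r = −(1/2.9116)·ln(311.915502/355.2555) − 0.0326 = 0.01208503

spread=0.0121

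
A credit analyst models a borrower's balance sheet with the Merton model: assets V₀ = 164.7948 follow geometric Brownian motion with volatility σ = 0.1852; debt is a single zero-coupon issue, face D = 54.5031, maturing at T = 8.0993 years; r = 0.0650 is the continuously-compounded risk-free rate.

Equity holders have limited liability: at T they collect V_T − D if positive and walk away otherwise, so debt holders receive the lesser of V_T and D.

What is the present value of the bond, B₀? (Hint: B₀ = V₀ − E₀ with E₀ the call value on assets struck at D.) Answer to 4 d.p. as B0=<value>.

B0=32.1847

d₁ = [ln(V₀/D) + (r + σ²/2)T] / (σ√T)
   = [ln(164.7948/54.5031) + (0.0650 + 0.5·0.1852²)·8.0993] / (0.1852·√8.0993)
   = [1.106443 + 0.665354] / 0.527066 = 3.361625
d₂ = d₁ − σ√T = 3.361625 − 0.527066 = 2.834559
N(d₁) = 0.999613,  N(d₂) = 0.997706,  e^(−rT) = 0.590696
E₀ = V₀·N(d₁) − D·e^(−rT)·N(d₂)
   = 164.7948·0.999613 − 54.5031·0.590696·0.997706 = 132.610083
B₀ = V₀ − E₀ = 164.7948 − 132.610083 = 32.184717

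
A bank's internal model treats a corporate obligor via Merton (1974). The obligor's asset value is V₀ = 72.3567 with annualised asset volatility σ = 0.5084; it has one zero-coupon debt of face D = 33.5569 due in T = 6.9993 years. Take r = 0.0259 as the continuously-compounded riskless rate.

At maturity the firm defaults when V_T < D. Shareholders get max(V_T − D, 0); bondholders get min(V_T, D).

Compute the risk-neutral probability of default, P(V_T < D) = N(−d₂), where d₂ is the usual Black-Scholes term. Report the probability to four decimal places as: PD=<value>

PD=0.4866

d₁ = [ln(V₀/D) + (r + σ²/2)T] / (σ√T)
   = [ln(72.3567/33.5569) + (0.0259 + 0.5·0.5084²)·6.9993] / (0.5084·√6.9993)
   = [0.768366 + 1.085838] / 1.345033 = 1.378557
d₂ = d₁ − σ√T = 1.378557 − 1.345033 = 0.033524
risk-neutral PD = N(−d₂) = N(-0.033524) = 0.486628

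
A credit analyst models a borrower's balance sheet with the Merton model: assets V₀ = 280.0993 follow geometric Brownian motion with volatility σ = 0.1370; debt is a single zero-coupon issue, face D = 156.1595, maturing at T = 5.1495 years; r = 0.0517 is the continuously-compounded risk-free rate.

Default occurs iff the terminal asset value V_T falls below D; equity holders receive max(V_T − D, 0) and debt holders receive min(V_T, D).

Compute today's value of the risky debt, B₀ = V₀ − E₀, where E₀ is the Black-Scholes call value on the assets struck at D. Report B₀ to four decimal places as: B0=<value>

d₁ = [ln(V₀/D) + (r + σ²/2)T] / (σ√T)
   = [ln(280.0993/156.1595) + (0.0517 + 0.5·0.1370²)·5.1495] / (0.1370·√5.1495)
   = [0.584266 + 0.314555] / 0.310887 = 2.891146
d₂ = d₁ − σ√T = 2.891146 − 0.310887 = 2.580259
N(d₁) = 0.998081,  N(d₂) = 0.995064,  e^(−rT) = 0.766264
E₀ = V₀·N(d₁) − D·e^(−rT)·N(d₂)
   = 280.0993·0.998081 − 156.1595·0.766264·0.995064 = 160.493082
B₀ = V₀ − E₀ = 280.0993 − 160.493082 = 119.606218

B0=119.6062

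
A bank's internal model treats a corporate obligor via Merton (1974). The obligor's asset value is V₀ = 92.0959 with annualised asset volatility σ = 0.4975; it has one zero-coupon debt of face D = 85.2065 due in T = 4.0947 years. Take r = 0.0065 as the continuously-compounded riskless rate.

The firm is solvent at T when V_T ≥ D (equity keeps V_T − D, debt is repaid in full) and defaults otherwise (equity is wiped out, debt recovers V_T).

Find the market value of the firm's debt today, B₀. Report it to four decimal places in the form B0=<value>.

B0=53.6413

d₁ = [ln(V₀/D) + (r + σ²/2)T] / (σ√T)
   = [ln(92.0959/85.2065) + (0.0065 + 0.5·0.4975²)·4.0947] / (0.4975·√4.0947)
   = [0.077753 + 0.533347] / 1.006709 = 0.607027
d₂ = d₁ − σ√T = 0.607027 − 1.006709 = -0.399682
N(d₁) = 0.728084,  N(d₂) = 0.344695,  e^(−rT) = 0.973736
E₀ = V₀·N(d₁) − D·e^(−rT)·N(d₂)
   = 92.0959·0.728084 − 85.2065·0.973736·0.344695 = 38.454627
B₀ = V₀ − E₀ = 92.0959 − 38.454627 = 53.641273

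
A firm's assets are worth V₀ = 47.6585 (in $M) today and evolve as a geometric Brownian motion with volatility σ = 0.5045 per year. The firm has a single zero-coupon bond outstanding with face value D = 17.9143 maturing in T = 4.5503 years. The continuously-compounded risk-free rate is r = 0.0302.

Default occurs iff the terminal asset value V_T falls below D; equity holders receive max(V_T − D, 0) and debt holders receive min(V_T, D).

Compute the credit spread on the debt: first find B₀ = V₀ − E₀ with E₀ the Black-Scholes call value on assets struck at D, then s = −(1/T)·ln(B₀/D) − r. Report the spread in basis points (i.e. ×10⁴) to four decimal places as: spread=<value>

spread=313.7779

d₁ = [ln(V₀/D) + (r + σ²/2)T] / (σ√T)
   = [ln(47.6585/17.9143) + (0.0302 + 0.5·0.5045²)·4.5503] / (0.5045·√4.5503)
   = [0.978462 + 0.716491] / 1.076171 = 1.574985
d₂ = d₁ − σ√T = 1.574985 − 1.076171 = 0.498814
N(d₁) = 0.942370,  N(d₂) = 0.691045,  e^(−rT) = 0.871605
E₀ = V₀·N(d₁) − D·e^(−rT)·N(d₂)
   = 47.6585·0.942370 − 17.9143·0.871605·0.691045 = 34.121836
B₀ = V₀ − E₀ = 47.6585 − 34.121836 = 13.536664
spread = −(1/T)·ln(B₀/D) − r = −(1/4.5503)·ln(13.536664/17.9143) − 0.0302 = 0.03137779
in basis points: 0.03137779 × 10⁴ = 313.7779 bp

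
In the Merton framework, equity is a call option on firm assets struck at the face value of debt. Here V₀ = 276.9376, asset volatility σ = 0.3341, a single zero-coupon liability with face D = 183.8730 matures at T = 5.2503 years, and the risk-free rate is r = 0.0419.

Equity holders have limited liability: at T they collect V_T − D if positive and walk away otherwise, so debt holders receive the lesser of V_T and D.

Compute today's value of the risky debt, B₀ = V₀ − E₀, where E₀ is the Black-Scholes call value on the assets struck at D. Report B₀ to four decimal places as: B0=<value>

d₁ = [ln(V₀/D) + (r + σ²/2)T] / (σ√T)
   = [ln(276.9376/183.8730) + (0.0419 + 0.5·0.3341²)·5.2503] / (0.3341·√5.2503)
   = [0.409547 + 0.513014] / 0.765541 = 1.205110
d₂ = d₁ − σ√T = 1.205110 − 0.765541 = 0.439569
N(d₁) = 0.885920,  N(d₂) = 0.669875,  e^(−rT) = 0.802529
E₀ = V₀·N(d₁) − D·e^(−rT)·N(d₂)
   = 276.9376·0.885920 − 183.8730·0.802529·0.669875 = 146.495383
B₀ = V₀ − E₀ = 276.9376 − 146.495383 = 130.442217

B0=130.4422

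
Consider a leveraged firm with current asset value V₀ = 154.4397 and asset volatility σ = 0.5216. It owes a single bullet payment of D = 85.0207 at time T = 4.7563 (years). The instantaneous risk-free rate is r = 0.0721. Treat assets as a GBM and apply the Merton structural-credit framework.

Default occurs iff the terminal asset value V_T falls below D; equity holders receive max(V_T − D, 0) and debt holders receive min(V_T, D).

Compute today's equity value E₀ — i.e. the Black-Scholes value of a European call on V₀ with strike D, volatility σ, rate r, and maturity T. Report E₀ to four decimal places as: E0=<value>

E0=105.5532

d₁ = [ln(V₀/D) + (r + σ²/2)T] / (σ√T)
   = [ln(154.4397/85.0207) + (0.0721 + 0.5·0.5216²)·4.7563] / (0.5216·√4.7563)
   = [0.596909 + 0.989944] / 1.137554 = 1.394969
d₂ = d₁ − σ√T = 1.394969 − 1.137554 = 0.257415
N(d₁) = 0.918487,  N(d₂) = 0.601571,  e^(−rT) = 0.709688
E₀ = V₀·N(d₁) − D·e^(−rT)·N(d₂)
   = 154.4397·0.918487 − 85.0207·0.709688·0.601571 = 105.553227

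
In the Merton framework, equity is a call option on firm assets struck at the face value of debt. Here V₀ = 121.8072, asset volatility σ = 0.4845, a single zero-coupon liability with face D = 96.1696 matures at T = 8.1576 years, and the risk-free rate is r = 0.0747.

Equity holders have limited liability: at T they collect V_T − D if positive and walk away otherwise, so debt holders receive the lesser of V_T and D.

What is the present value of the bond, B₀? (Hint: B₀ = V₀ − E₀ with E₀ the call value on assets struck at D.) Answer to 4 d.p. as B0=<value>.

d₁ = [ln(V₀/D) + (r + σ²/2)T] / (σ√T)
   = [ln(121.8072/96.1696) + (0.0747 + 0.5·0.4845²)·8.1576] / (0.4845·√8.1576)
   = [0.236326 + 1.566831] / 1.383805 = 1.303043
d₂ = d₁ − σ√T = 1.303043 − 1.383805 = -0.080763
N(d₁) = 0.903720,  N(d₂) = 0.467815,  e^(−rT) = 0.543692
E₀ = V₀·N(d₁) − D·e^(−rT)·N(d₂)
   = 121.8072·0.903720 − 96.1696·0.543692·0.467815 = 85.619105
B₀ = V₀ − E₀ = 121.8072 − 85.619105 = 36.188095

B0=36.1881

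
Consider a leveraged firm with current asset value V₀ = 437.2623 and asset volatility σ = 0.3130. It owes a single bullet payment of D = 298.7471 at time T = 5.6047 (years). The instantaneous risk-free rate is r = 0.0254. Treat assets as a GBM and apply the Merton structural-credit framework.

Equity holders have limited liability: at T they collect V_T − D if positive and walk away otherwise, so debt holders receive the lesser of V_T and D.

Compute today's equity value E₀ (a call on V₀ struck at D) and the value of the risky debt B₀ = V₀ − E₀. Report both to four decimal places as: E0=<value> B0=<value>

d₁ = [ln(V₀/D) + (r + σ²/2)T] / (σ√T)
   = [ln(437.2623/298.7471) + (0.0254 + 0.5·0.3130²)·5.6047] / (0.3130·√5.6047)
   = [0.380936 + 0.416903] / 0.741004 = 1.076700
d₂ = d₁ − σ√T = 1.076700 − 0.741004 = 0.335696
N(d₁) = 0.859193,  N(d₂) = 0.631450,  e^(−rT) = 0.867310
E₀ = V₀·N(d₁) − D·e^(−rT)·N(d₂)
   = 437.2623·0.859193 − 298.7471·0.867310·0.631450 = 212.080040
B₀ = V₀ − E₀ = 437.2623 − 212.080040 = 225.182260

E0=212.0800 B0=225.1823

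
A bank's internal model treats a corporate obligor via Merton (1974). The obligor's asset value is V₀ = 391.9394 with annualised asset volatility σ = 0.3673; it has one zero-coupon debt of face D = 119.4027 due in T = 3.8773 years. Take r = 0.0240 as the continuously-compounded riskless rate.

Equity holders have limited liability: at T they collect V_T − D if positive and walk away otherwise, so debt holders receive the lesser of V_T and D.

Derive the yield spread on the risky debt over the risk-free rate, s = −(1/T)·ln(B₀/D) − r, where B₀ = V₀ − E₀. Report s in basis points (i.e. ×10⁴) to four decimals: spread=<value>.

d₁ = [ln(V₀/D) + (r + σ²/2)T] / (σ√T)
   = [ln(391.9394/119.4027) + (0.0240 + 0.5·0.3673²)·3.8773] / (0.3673·√3.8773)
   = [1.188605 + 0.354597] / 0.723245 = 2.133719
d₂ = d₁ − σ√T = 2.133719 − 0.723245 = 1.410474
N(d₁) = 0.983567,  N(d₂) = 0.920800,  e^(−rT) = 0.911143
E₀ = V₀·N(d₁) − D·e^(−rT)·N(d₂)
   = 391.9394·0.983567 − 119.4027·0.911143·0.920800 = 285.322137
B₀ = V₀ − E₀ = 391.9394 − 285.322137 = 106.617263
spread = −(1/T)·ln(B₀/D) − r = −(1/3.8773)·ln(106.617263/119.4027) − 0.0240 = 0.00521011
in basis points: 0.00521011 × 10⁴ = 52.1011 bp

spread=52.1011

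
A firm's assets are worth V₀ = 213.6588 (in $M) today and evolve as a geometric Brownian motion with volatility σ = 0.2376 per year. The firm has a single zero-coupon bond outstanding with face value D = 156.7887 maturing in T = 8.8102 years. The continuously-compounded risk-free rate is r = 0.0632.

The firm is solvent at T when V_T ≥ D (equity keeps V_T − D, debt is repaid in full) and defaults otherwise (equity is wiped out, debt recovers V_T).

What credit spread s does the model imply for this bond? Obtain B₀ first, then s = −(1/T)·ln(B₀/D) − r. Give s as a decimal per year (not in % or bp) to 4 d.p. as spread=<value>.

d₁ = [ln(V₀/D) + (r + σ²/2)T] / (σ√T)
   = [ln(213.6588/156.7887) + (0.0632 + 0.5·0.2376²)·8.8102] / (0.2376·√8.8102)
   = [0.309481 + 0.805489] / 0.705244 = 1.580971
d₂ = d₁ − σ√T = 1.580971 − 0.705244 = 0.875728
N(d₁) = 0.943058,  N(d₂) = 0.809411,  e^(−rT) = 0.573037
E₀ = V₀·N(d₁) − D·e^(−rT)·N(d₂)
   = 213.6588·0.943058 − 156.7887·0.573037·0.809411 = 128.770442
B₀ = V₀ − E₀ = 213.6588 − 128.770442 = 84.888358
spread = −(1/T)·ln(B₀/D) − r = −(1/8.8102)·ln(84.888358/156.7887) − 0.0632 = 0.00644224

spread=0.0064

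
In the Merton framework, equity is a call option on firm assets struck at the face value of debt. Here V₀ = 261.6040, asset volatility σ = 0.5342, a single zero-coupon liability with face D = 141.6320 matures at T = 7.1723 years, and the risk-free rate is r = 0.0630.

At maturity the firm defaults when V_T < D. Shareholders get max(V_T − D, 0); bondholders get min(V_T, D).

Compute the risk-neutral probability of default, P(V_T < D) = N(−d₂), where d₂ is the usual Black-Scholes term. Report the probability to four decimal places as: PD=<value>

d₁ = [ln(V₀/D) + (r + σ²/2)T] / (σ√T)
   = [ln(261.6040/141.6320) + (0.0630 + 0.5·0.5342²)·7.1723] / (0.5342·√7.1723)
   = [0.613600 + 1.475233] / 1.430649 = 1.460060
d₂ = d₁ − σ√T = 1.460060 − 1.430649 = 0.029411
risk-neutral PD = N(−d₂) = N(-0.029411) = 0.488269

PD=0.4883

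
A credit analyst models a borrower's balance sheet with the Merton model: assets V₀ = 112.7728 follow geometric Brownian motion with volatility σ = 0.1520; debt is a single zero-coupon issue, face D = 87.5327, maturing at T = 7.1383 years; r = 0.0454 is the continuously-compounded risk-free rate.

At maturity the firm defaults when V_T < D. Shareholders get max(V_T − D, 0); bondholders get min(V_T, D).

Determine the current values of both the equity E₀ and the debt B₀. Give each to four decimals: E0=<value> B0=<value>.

E0=50.6510 B0=62.1218

d₁ = [ln(V₀/D) + (r + σ²/2)T] / (σ√T)
   = [ln(112.7728/87.5327) + (0.0454 + 0.5·0.1520²)·7.1383] / (0.1520·√7.1383)
   = [0.253363 + 0.406540] / 0.406107 = 1.624947
d₂ = d₁ − σ√T = 1.624947 − 0.406107 = 1.218840
N(d₁) = 0.947913,  N(d₂) = 0.888547,  e^(−rT) = 0.723193
E₀ = V₀·N(d₁) − D·e^(−rT)·N(d₂)
   = 112.7728·0.947913 − 87.5327·0.723193·0.888547 = 50.651042
B₀ = V₀ − E₀ = 112.7728 − 50.651042 = 62.121758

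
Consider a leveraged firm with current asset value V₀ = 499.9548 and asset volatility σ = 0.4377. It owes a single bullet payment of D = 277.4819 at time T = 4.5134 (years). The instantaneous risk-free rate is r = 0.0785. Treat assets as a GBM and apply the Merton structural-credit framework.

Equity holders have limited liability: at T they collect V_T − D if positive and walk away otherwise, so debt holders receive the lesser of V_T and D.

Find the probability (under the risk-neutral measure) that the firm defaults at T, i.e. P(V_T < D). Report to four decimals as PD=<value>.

d₁ = [ln(V₀/D) + (r + σ²/2)T] / (σ√T)
   = [ln(499.9548/277.4819) + (0.0785 + 0.5·0.4377²)·4.5134] / (0.4377·√4.5134)
   = [0.588762 + 0.786643] / 0.929883 = 1.479116
d₂ = d₁ − σ√T = 1.479116 − 0.929883 = 0.549233
risk-neutral PD = N(−d₂) = N(-0.549233) = 0.291423

PD=0.2914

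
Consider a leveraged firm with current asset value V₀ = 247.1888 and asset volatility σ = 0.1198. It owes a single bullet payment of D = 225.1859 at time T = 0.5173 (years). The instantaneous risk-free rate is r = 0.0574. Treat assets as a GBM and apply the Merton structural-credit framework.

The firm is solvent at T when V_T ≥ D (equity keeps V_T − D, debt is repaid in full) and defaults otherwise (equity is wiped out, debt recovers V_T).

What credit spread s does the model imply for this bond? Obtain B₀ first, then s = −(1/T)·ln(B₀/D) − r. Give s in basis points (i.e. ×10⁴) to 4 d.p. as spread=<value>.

spread=61.2973

d₁ = [ln(V₀/D) + (r + σ²/2)T] / (σ√T)
   = [ln(247.1888/225.1859) + (0.0574 + 0.5·0.1198²)·0.5173] / (0.1198·√0.5173)
   = [0.093226 + 0.033405] / 0.086164 = 1.469647
d₂ = d₁ − σ√T = 1.469647 − 0.086164 = 1.383483
N(d₁) = 0.929171,  N(d₂) = 0.916742,  e^(−rT) = 0.970743
E₀ = V₀·N(d₁) − D·e^(−rT)·N(d₂)
   = 247.1888·0.929171 − 225.1859·0.970743·0.916742 = 29.283110
B₀ = V₀ − E₀ = 247.1888 − 29.283110 = 217.905690
spread = −(1/T)·ln(B₀/D) − r = −(1/0.5173)·ln(217.905690/225.1859) − 0.0574 = 0.00612973
in basis points: 0.00612973 × 10⁴ = 61.2973 bp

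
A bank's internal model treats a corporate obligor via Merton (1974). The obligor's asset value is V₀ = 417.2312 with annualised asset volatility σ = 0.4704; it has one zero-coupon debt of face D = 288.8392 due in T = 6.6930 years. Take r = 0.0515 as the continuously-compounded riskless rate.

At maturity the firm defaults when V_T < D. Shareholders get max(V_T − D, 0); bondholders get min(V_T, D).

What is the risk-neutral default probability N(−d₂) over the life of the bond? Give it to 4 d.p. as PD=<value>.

PD=0.5092

d₁ = [ln(V₀/D) + (r + σ²/2)T] / (σ√T)
   = [ln(417.2312/288.8392) + (0.0515 + 0.5·0.4704²)·6.6930] / (0.4704·√6.6930)
   = [0.367770 + 1.085190] / 1.216964 = 1.193922
d₂ = d₁ − σ√T = 1.193922 − 1.216964 = -0.023042
risk-neutral PD = N(−d₂) = N(0.023042) = 0.509191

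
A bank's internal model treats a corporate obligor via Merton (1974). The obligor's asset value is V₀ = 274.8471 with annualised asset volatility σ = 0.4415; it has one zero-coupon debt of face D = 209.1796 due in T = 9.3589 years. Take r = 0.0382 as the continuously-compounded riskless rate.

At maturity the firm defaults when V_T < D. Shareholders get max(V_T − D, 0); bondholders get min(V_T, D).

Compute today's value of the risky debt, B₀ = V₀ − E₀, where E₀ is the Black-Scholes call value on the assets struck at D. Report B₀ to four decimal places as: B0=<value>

B0=95.8918

d₁ = [ln(V₀/D) + (r + σ²/2)T] / (σ√T)
   = [ln(274.8471/209.1796) + (0.0382 + 0.5·0.4415²)·9.3589] / (0.4415·√9.3589)
   = [0.273022 + 1.269639] / 1.350651 = 1.142161
d₂ = d₁ − σ√T = 1.142161 − 1.350651 = -0.208490
N(d₁) = 0.873306,  N(d₂) = 0.417423,  e^(−rT) = 0.699416
E₀ = V₀·N(d₁) − D·e^(−rT)·N(d₂)
   = 274.8471·0.873306 − 209.1796·0.699416·0.417423 = 178.955264
B₀ = V₀ − E₀ = 274.8471 − 178.955264 = 95.891836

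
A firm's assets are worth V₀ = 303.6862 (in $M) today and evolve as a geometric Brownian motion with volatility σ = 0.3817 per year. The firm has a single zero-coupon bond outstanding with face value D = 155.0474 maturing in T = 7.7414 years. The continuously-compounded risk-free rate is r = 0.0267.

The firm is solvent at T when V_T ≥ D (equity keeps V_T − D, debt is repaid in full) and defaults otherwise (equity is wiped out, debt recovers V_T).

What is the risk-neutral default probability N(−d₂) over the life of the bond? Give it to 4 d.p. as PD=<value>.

PD=0.3834

d₁ = [ln(V₀/D) + (r + σ²/2)T] / (σ√T)
   = [ln(303.6862/155.0474) + (0.0267 + 0.5·0.3817²)·7.7414] / (0.3817·√7.7414)
   = [0.672264 + 0.770637] / 1.062018 = 1.358640
d₂ = d₁ − σ√T = 1.358640 − 1.062018 = 0.296622
risk-neutral PD = N(−d₂) = N(-0.296622) = 0.383377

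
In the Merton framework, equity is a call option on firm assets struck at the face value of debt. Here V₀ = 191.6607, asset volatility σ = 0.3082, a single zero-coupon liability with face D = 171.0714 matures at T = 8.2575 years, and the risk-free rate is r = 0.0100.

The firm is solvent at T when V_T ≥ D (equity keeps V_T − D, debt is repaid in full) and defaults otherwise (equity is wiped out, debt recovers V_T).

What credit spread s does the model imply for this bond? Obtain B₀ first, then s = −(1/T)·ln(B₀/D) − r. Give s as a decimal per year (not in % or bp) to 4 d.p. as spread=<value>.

spread=0.0397

d₁ = [ln(V₀/D) + (r + σ²/2)T] / (σ√T)
   = [ln(191.6607/171.0714) + (0.0100 + 0.5·0.3082²)·8.2575] / (0.3082·√8.2575)
   = [0.113646 + 0.474754] / 0.885639 = 0.664378
d₂ = d₁ − σ√T = 0.664378 − 0.885639 = -0.221262
N(d₁) = 0.746776,  N(d₂) = 0.412444,  e^(−rT) = 0.920742
E₀ = V₀·N(d₁) − D·e^(−rT)·N(d₂)
   = 191.6607·0.746776 − 171.0714·0.920742·0.412444 = 78.162337
B₀ = V₀ − E₀ = 191.6607 − 78.162337 = 113.498363
spread = −(1/T)·ln(B₀/D) − r = −(1/8.2575)·ln(113.498363/171.0714) − 0.0100 = 0.03968727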